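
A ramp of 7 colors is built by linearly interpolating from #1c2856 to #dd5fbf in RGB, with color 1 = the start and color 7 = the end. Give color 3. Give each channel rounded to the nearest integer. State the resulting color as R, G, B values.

With 7 swatches and endpoints inclusive, swatch 3 sits at t = (3 − 1)/(7 − 1) = 2/6 ≈ 0.3333.
#1c2856 → (28, 40, 86); #dd5fbf → (221, 95, 191).
R = 28 + 0.3333 × (221 − 28) = 92.327 → 92
G = 40 + 0.3333 × (95 − 40) = 58.331 → 58
B = 86 + 0.3333 × (191 − 86) = 120.996 → 121

(92, 58, 121)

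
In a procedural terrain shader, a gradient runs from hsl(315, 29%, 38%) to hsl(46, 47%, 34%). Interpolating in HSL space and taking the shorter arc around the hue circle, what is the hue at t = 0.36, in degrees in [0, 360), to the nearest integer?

348

Hue: 46 − 315 = -269°, but |-269| > 180 so the shorter arc goes the other way: Δh = -269 + 360 = 91°.
H = 315 + 0.36 × (91) = 347.76 → 348°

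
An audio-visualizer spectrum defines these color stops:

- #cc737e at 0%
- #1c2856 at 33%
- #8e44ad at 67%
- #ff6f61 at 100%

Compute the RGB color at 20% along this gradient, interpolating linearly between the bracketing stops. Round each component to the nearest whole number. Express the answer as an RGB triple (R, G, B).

(97, 70, 102)

20% lies between the 0% and 33% stops, so the local fraction is t = (20 − 0)/(33 − 0) = 20/33 ≈ 0.6061.
#cc737e → (204, 115, 126); #1c2856 → (28, 40, 86).
R = 204 + 0.6061 × (28 − 204) = 97.326 → 97
G = 115 + 0.6061 × (40 − 115) = 69.543 → 70
B = 126 + 0.6061 × (86 − 126) = 101.756 → 102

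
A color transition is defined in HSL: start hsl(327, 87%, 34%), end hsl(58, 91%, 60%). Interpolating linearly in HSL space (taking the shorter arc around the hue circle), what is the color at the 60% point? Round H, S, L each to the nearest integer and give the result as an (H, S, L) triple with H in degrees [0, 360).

Hue: 58 − 327 = -269°, but |-269| > 180 so the shorter arc goes the other way: Δh = -269 + 360 = 91°.
H = 327 + 0.6 × (91) = 381.6 → 382 → 382 mod 360 = 22°
S = 87 + 0.6 × (91 − 87) = 89.4 → 89%
L = 34 + 0.6 × (60 − 34) = 49.6 → 50%

(22, 89, 50)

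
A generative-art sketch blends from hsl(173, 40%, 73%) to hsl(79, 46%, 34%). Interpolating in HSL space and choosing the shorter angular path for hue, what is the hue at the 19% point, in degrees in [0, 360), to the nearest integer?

155

Hue arc: Δh = 79 − 173 = -94° (|Δh| ≤ 180, already the shorter path).
H = 173 + 0.19 × (-94) = 155.14 → 155°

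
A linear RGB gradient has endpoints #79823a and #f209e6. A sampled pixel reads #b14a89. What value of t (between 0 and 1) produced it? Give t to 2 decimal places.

0.46

Invert the lerp on the B channel (largest span, 172): t = (137 − 58) / (230 − 58) = 79/172 = 0.4593.
Check on R: (177 − 121)/(242 − 121) = 0.4628 ✓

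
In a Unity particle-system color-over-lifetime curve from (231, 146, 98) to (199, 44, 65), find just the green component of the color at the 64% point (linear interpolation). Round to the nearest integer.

G = 146 + 0.64 × (44 − 146) = 80.72 → 81

81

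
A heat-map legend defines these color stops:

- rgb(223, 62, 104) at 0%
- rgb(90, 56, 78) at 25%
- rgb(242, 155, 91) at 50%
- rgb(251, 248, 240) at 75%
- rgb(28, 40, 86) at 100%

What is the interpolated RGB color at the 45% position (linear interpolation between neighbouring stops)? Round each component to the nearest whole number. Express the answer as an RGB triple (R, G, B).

45% lies between the 25% and 50% stops, so the local fraction is t = (45 − 25)/(50 − 25) = 20/25 ≈ 0.8.
R = 90 + 0.8 × (242 − 90) = 211.6 → 212
G = 56 + 0.8 × (155 − 56) = 135.2 → 135
B = 78 + 0.8 × (91 − 78) = 88.4 → 88

(212, 135, 88)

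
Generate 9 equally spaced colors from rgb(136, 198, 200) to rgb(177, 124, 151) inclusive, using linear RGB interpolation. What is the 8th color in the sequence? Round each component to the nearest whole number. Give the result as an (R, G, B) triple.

(172, 133, 157)

With 9 swatches and endpoints inclusive, swatch 8 sits at t = (8 − 1)/(9 − 1) = 7/8 ≈ 0.875.
R = 136 + 0.875 × (177 − 136) = 171.875 → 172
G = 198 + 0.875 × (124 − 198) = 133.25 → 133
B = 200 + 0.875 × (151 − 200) = 157.125 → 157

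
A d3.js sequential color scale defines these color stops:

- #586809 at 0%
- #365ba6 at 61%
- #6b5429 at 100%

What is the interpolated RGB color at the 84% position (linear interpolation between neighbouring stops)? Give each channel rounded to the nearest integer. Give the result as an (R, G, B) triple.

(85, 87, 92)

84% lies between the 61% and 100% stops, so the local fraction is t = (84 − 61)/(100 − 61) = 23/39 ≈ 0.5897.
#365ba6 → (54, 91, 166); #6b5429 → (107, 84, 41).
R = 54 + 0.5897 × (107 − 54) = 85.254 → 85
G = 91 + 0.5897 × (84 − 91) = 86.872 → 87
B = 166 + 0.5897 × (41 − 166) = 92.287 → 92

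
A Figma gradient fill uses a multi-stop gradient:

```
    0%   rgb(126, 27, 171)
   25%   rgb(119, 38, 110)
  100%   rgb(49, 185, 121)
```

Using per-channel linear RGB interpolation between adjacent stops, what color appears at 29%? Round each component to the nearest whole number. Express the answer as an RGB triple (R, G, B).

(115, 46, 111)

29% lies between the 25% and 100% stops, so the local fraction is t = (29 − 25)/(100 − 25) = 4/75 ≈ 0.0533.
R = 119 + 0.0533 × (49 − 119) = 115.269 → 115
G = 38 + 0.0533 × (185 − 38) = 45.835 → 46
B = 110 + 0.0533 × (121 − 110) = 110.586 → 111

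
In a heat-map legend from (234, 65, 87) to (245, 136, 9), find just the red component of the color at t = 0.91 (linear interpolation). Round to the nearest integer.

R = 234 + 0.91 × (245 − 234) = 244.01 → 244

244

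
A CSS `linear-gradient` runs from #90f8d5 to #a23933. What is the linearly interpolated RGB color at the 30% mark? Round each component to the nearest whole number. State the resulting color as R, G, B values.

#90f8d5 → (144, 248, 213); #a23933 → (162, 57, 51).
30% corresponds to t = 0.3.
R = 144 + 0.3 × (162 − 144) = 144 + 0.3 × 18 = 149.4 → 149
G = 248 + 0.3 × (57 − 248) = 248 + 0.3 × -191 = 190.7 → 191
B = 213 + 0.3 × (51 − 213) = 213 + 0.3 × -162 = 164.4 → 164

(149, 191, 164)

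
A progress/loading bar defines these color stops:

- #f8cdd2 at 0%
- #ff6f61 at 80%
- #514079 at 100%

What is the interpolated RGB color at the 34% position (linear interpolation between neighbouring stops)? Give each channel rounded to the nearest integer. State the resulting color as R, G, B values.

34% lies between the 0% and 80% stops, so the local fraction is t = (34 − 0)/(80 − 0) = 34/80 ≈ 0.425.
#f8cdd2 → (248, 205, 210); #ff6f61 → (255, 111, 97).
R = 248 + 0.425 × (255 − 248) = 250.975 → 251
G = 205 + 0.425 × (111 − 205) = 165.05 → 165
B = 210 + 0.425 × (97 − 210) = 161.975 → 162

(251, 165, 162)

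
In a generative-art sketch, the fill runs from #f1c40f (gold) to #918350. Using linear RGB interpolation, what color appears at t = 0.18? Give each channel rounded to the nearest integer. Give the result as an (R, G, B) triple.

#f1c40f → (241, 196, 15); #918350 → (145, 131, 80).
R = 241 + 0.18 × (145 − 241) = 241 + 0.18 × -96 = 223.72 → 224
G = 196 + 0.18 × (131 − 196) = 196 + 0.18 × -65 = 184.3 → 184
B = 15 + 0.18 × (80 − 15) = 15 + 0.18 × 65 = 26.7 → 27

(224, 184, 27)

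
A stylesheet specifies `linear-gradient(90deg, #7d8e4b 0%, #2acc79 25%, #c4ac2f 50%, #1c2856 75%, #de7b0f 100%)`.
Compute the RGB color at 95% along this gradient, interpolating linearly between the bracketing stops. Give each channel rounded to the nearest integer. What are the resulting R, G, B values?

95% lies between the 75% and 100% stops, so the local fraction is t = (95 − 75)/(100 − 75) = 20/25 ≈ 0.8.
#1c2856 → (28, 40, 86); #de7b0f → (222, 123, 15).
R = 28 + 0.8 × (222 − 28) = 183.2 → 183
G = 40 + 0.8 × (123 − 40) = 106.4 → 106
B = 86 + 0.8 × (15 − 86) = 29.2 → 29

(183, 106, 29)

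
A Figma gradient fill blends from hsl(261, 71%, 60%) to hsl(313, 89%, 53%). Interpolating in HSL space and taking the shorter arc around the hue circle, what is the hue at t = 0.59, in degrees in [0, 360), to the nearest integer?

Hue arc: Δh = 313 − 261 = 52° (|Δh| ≤ 180, already the shorter path).
H = 261 + 0.59 × (52) = 291.68 → 292°

292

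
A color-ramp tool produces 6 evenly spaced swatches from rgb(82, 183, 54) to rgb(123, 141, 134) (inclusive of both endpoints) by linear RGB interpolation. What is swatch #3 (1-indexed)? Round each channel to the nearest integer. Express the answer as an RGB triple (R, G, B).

With 6 swatches and endpoints inclusive, swatch 3 sits at t = (3 − 1)/(6 − 1) = 2/5 ≈ 0.4.
R = 82 + 0.4 × (123 − 82) = 98.4 → 98
G = 183 + 0.4 × (141 − 183) = 166.2 → 166
B = 54 + 0.4 × (134 − 54) = 86 → 86

(98, 166, 86)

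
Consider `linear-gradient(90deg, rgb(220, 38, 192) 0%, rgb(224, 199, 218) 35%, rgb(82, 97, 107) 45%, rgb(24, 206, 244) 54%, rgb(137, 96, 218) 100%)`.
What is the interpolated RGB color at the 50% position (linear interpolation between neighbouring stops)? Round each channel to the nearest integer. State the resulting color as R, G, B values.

(50, 158, 183)

50% lies between the 45% and 54% stops, so the local fraction is t = (50 − 45)/(54 − 45) = 5/9 ≈ 0.5556.
R = 82 + 0.5556 × (24 − 82) = 49.775 → 50
G = 97 + 0.5556 × (206 − 97) = 157.56 → 158
B = 107 + 0.5556 × (244 − 107) = 183.117 → 183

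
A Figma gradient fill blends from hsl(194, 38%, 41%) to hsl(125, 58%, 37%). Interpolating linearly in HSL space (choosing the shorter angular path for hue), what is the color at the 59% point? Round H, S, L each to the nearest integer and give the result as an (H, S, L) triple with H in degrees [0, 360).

Hue arc: Δh = 125 − 194 = -69° (|Δh| ≤ 180, already the shorter path).
H = 194 + 0.59 × (-69) = 153.29 → 153°
S = 38 + 0.59 × (58 − 38) = 49.8 → 50%
L = 41 + 0.59 × (37 − 41) = 38.64 → 39%

(153, 50, 39)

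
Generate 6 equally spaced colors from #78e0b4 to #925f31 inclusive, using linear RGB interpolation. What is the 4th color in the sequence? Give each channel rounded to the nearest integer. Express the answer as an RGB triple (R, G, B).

With 6 swatches and endpoints inclusive, swatch 4 sits at t = (4 − 1)/(6 − 1) = 3/5 ≈ 0.6.
#78e0b4 → (120, 224, 180); #925f31 → (146, 95, 49).
R = 120 + 0.6 × (146 − 120) = 135.6 → 136
G = 224 + 0.6 × (95 − 224) = 146.6 → 147
B = 180 + 0.6 × (49 − 180) = 101.4 → 101

(136, 147, 101)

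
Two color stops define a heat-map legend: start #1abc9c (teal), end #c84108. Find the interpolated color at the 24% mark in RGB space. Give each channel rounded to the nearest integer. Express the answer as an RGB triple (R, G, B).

(68, 158, 120)

#1abc9c → (26, 188, 156); #c84108 → (200, 65, 8).
24% corresponds to t = 0.24.
R = 26 + 0.24 × (200 − 26) = 26 + 0.24 × 174 = 67.76 → 68
G = 188 + 0.24 × (65 − 188) = 188 + 0.24 × -123 = 158.48 → 158
B = 156 + 0.24 × (8 − 156) = 156 + 0.24 × -148 = 120.48 → 120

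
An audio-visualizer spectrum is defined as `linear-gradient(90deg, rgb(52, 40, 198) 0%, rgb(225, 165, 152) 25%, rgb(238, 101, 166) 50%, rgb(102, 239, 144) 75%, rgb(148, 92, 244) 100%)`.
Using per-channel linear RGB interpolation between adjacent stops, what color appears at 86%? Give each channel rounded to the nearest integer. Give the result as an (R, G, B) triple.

86% lies between the 75% and 100% stops, so the local fraction is t = (86 − 75)/(100 − 75) = 11/25 ≈ 0.44.
R = 102 + 0.44 × (148 − 102) = 122.24 → 122
G = 239 + 0.44 × (92 − 239) = 174.32 → 174
B = 144 + 0.44 × (244 − 144) = 188 → 188

(122, 174, 188)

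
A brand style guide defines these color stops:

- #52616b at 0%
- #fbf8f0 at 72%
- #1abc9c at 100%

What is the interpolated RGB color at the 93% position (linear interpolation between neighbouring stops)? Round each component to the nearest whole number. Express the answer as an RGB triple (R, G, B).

(82, 203, 177)

93% lies between the 72% and 100% stops, so the local fraction is t = (93 − 72)/(100 − 72) = 21/28 ≈ 0.75.
#fbf8f0 → (251, 248, 240); #1abc9c → (26, 188, 156).
R = 251 + 0.75 × (26 − 251) = 82.25 → 82
G = 248 + 0.75 × (188 − 248) = 203 → 203
B = 240 + 0.75 × (156 − 240) = 177 → 177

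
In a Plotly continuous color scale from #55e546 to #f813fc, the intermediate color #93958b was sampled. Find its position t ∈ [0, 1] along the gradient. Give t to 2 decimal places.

Invert the lerp on the G channel (largest span, 210): t = (149 − 229) / (19 − 229) = -80/-210 = 0.38095.
Check on R: (147 − 85)/(248 − 85) = 0.3804 ✓

0.38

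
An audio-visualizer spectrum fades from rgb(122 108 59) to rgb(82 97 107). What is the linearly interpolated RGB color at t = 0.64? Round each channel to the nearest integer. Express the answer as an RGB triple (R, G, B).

R = 122 + 0.64 × (82 − 122) = 122 + 0.64 × -40 = 96.4 → 96
G = 108 + 0.64 × (97 − 108) = 108 + 0.64 × -11 = 100.96 → 101
B = 59 + 0.64 × (107 − 59) = 59 + 0.64 × 48 = 89.72 → 90
So the blended color is (96, 101, 90), about #60655a.

(96, 101, 90)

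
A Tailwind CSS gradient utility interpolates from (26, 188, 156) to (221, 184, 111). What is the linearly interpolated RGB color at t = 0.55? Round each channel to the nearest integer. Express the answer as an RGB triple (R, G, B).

R = 26 + 0.55 × (221 − 26) = 26 + 0.55 × 195 = 133.25 → 133
G = 188 + 0.55 × (184 − 188) = 188 + 0.55 × -4 = 185.8 → 186
B = 156 + 0.55 × (111 − 156) = 156 + 0.55 × -45 = 131.25 → 131

(133, 186, 131)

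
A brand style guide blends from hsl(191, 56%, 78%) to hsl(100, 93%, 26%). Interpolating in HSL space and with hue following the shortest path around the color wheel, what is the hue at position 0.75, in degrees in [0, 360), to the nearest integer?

123

Hue arc: Δh = 100 − 191 = -91° (|Δh| ≤ 180, already the shorter path).
H = 191 + 0.75 × (-91) = 122.75 → 123°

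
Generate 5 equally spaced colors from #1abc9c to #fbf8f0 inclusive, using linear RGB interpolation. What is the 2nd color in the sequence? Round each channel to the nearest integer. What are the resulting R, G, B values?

(82, 203, 177)

With 5 swatches and endpoints inclusive, swatch 2 sits at t = (2 − 1)/(5 − 1) = 1/4 ≈ 0.25.
#1abc9c → (26, 188, 156); #fbf8f0 → (251, 248, 240).
R = 26 + 0.25 × (251 − 26) = 82.25 → 82
G = 188 + 0.25 × (248 − 188) = 203 → 203
B = 156 + 0.25 × (240 − 156) = 177 → 177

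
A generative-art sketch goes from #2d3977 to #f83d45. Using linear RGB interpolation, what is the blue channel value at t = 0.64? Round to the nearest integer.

B₁ = 119 (from #2d3977), B₂ = 69 (from #f83d45).
B = 119 + 0.64 × (69 − 119) = 87 → 87

87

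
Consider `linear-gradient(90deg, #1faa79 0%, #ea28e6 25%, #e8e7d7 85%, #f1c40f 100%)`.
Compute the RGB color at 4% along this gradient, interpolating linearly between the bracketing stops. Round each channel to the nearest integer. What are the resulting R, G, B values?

(63, 149, 138)

4% lies between the 0% and 25% stops, so the local fraction is t = (4 − 0)/(25 − 0) = 4/25 ≈ 0.16.
#1faa79 → (31, 170, 121); #ea28e6 → (234, 40, 230).
R = 31 + 0.16 × (234 − 31) = 63.48 → 63
G = 170 + 0.16 × (40 − 170) = 149.2 → 149
B = 121 + 0.16 × (230 − 121) = 138.44 → 138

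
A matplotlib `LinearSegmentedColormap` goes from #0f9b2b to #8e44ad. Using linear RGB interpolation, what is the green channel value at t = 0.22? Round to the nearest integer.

G₁ = 155 (from #0f9b2b), G₂ = 68 (from #8e44ad).
G = 155 + 0.22 × (68 − 155) = 135.86 → 136

136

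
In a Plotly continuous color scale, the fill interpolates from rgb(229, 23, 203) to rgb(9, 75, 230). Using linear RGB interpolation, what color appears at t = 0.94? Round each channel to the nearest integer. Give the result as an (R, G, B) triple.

(22, 72, 228)

R = 229 + 0.94 × (9 − 229) = 229 + 0.94 × -220 = 22.2 → 22
G = 23 + 0.94 × (75 − 23) = 23 + 0.94 × 52 = 71.88 → 72
B = 203 + 0.94 × (230 − 203) = 203 + 0.94 × 27 = 228.38 → 228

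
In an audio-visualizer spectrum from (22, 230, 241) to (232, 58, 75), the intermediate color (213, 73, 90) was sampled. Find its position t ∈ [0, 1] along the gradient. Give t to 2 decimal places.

Invert the lerp on the R channel (largest span, 210): t = (213 − 22) / (232 − 22) = 191/210 = 0.90952.
Check on G: (73 − 230)/(58 − 230) = 0.9128 ✓

0.91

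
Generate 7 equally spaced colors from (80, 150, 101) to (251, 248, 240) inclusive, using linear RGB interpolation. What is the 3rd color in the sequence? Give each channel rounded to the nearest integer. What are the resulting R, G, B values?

(137, 183, 147)

With 7 swatches and endpoints inclusive, swatch 3 sits at t = (3 − 1)/(7 − 1) = 2/6 ≈ 0.3333.
R = 80 + 0.3333 × (251 − 80) = 136.994 → 137
G = 150 + 0.3333 × (248 − 150) = 182.663 → 183
B = 101 + 0.3333 × (240 − 101) = 147.329 → 147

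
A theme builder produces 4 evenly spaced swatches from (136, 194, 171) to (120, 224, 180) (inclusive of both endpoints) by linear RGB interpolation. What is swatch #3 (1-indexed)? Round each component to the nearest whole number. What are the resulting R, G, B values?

With 4 swatches and endpoints inclusive, swatch 3 sits at t = (3 − 1)/(4 − 1) = 2/3 ≈ 0.6667.
R = 136 + 0.6667 × (120 − 136) = 125.333 → 125
G = 194 + 0.6667 × (224 − 194) = 214.001 → 214
B = 171 + 0.6667 × (180 − 171) = 177 → 177

(125, 214, 177)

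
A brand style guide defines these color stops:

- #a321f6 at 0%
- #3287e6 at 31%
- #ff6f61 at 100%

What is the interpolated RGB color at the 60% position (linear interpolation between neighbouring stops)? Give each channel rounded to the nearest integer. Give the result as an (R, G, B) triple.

60% lies between the 31% and 100% stops, so the local fraction is t = (60 − 31)/(100 − 31) = 29/69 ≈ 0.4203.
#3287e6 → (50, 135, 230); #ff6f61 → (255, 111, 97).
R = 50 + 0.4203 × (255 − 50) = 136.161 → 136
G = 135 + 0.4203 × (111 − 135) = 124.913 → 125
B = 230 + 0.4203 × (97 − 230) = 174.1 → 174

(136, 125, 174)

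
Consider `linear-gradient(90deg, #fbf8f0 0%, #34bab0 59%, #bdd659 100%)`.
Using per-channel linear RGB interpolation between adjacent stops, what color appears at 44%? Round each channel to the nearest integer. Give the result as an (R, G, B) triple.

44% lies between the 0% and 59% stops, so the local fraction is t = (44 − 0)/(59 − 0) = 44/59 ≈ 0.7458.
#fbf8f0 → (251, 248, 240); #34bab0 → (52, 186, 176).
R = 251 + 0.7458 × (52 − 251) = 102.586 → 103
G = 248 + 0.7458 × (186 − 248) = 201.76 → 202
B = 240 + 0.7458 × (176 − 240) = 192.269 → 192

(103, 202, 192)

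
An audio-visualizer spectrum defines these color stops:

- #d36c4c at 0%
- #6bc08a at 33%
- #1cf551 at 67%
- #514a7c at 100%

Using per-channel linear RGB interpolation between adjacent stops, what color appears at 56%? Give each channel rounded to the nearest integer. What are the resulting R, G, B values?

(54, 228, 99)

56% lies between the 33% and 67% stops, so the local fraction is t = (56 − 33)/(67 − 33) = 23/34 ≈ 0.6765.
#6bc08a → (107, 192, 138); #1cf551 → (28, 245, 81).
R = 107 + 0.6765 × (28 − 107) = 53.556 → 54
G = 192 + 0.6765 × (245 − 192) = 227.855 → 228
B = 138 + 0.6765 × (81 − 138) = 99.44 → 99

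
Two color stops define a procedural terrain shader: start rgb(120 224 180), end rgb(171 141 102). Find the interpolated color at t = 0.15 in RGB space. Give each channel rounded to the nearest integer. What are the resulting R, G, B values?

R = 120 + 0.15 × (171 − 120) = 120 + 0.15 × 51 = 127.65 → 128
G = 224 + 0.15 × (141 − 224) = 224 + 0.15 × -83 = 211.55 → 212
B = 180 + 0.15 × (102 − 180) = 180 + 0.15 × -78 = 168.3 → 168
So the blended color is (128, 212, 168), about #80d4a8.

(128, 212, 168)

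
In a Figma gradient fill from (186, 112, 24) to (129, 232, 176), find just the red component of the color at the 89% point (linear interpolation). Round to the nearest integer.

R = 186 + 0.89 × (129 − 186) = 135.27 → 135

135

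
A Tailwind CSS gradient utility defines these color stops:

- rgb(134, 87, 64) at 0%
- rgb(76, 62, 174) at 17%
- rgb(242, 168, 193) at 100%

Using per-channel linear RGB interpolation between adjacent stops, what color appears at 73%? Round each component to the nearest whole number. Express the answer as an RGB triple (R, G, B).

(188, 134, 187)

73% lies between the 17% and 100% stops, so the local fraction is t = (73 − 17)/(100 − 17) = 56/83 ≈ 0.6747.
R = 76 + 0.6747 × (242 − 76) = 188 → 188
G = 62 + 0.6747 × (168 − 62) = 133.518 → 134
B = 174 + 0.6747 × (193 − 174) = 186.819 → 187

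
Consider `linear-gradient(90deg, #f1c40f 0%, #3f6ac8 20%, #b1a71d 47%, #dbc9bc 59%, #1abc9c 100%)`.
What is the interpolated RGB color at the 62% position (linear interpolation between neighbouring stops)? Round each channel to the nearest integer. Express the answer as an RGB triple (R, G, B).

(205, 200, 186)

62% lies between the 59% and 100% stops, so the local fraction is t = (62 − 59)/(100 − 59) = 3/41 ≈ 0.0732.
#dbc9bc → (219, 201, 188); #1abc9c → (26, 188, 156).
R = 219 + 0.0732 × (26 − 219) = 204.872 → 205
G = 201 + 0.0732 × (188 − 201) = 200.048 → 200
B = 188 + 0.0732 × (156 − 188) = 185.658 → 186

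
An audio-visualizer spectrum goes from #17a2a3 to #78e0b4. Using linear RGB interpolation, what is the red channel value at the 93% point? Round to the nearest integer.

R₁ = 23 (from #17a2a3), R₂ = 120 (from #78e0b4).
R = 23 + 0.93 × (120 − 23) = 113.21 → 113

113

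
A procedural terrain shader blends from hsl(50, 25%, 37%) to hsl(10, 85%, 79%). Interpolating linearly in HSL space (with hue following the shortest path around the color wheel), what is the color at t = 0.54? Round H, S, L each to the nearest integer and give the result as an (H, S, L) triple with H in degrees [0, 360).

Hue arc: Δh = 10 − 50 = -40° (|Δh| ≤ 180, already the shorter path).
H = 50 + 0.54 × (-40) = 28.4 → 28°
S = 25 + 0.54 × (85 − 25) = 57.4 → 57%
L = 37 + 0.54 × (79 − 37) = 59.68 → 60%

(28, 57, 60)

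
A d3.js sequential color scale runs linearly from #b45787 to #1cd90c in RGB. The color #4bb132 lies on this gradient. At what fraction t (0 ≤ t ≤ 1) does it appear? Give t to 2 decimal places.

0.69

Invert the lerp on the R channel (largest span, 152): t = (75 − 180) / (28 − 180) = -105/-152 = 0.69079.
Check on G: (177 − 87)/(217 − 87) = 0.6923 ✓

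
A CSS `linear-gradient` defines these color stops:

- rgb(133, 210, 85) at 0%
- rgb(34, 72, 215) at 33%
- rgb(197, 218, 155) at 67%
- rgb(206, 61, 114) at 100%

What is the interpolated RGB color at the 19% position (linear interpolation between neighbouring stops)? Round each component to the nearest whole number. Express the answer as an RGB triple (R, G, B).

(76, 131, 160)

19% lies between the 0% and 33% stops, so the local fraction is t = (19 − 0)/(33 − 0) = 19/33 ≈ 0.5758.
R = 133 + 0.5758 × (34 − 133) = 75.996 → 76
G = 210 + 0.5758 × (72 − 210) = 130.54 → 131
B = 85 + 0.5758 × (215 − 85) = 159.854 → 160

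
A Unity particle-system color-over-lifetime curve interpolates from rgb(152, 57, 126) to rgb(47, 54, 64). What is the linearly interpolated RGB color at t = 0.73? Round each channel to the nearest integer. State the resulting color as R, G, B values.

R = 152 + 0.73 × (47 − 152) = 152 + 0.73 × -105 = 75.35 → 75
G = 57 + 0.73 × (54 − 57) = 57 + 0.73 × -3 = 54.81 → 55
B = 126 + 0.73 × (64 − 126) = 126 + 0.73 × -62 = 80.74 → 81

(75, 55, 81)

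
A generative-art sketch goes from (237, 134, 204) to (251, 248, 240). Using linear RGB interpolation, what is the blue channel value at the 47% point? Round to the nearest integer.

B = 204 + 0.47 × (240 − 204) = 220.92 → 221

221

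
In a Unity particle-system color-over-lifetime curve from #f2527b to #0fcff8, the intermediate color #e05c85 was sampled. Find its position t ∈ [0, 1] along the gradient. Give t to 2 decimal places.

Invert the lerp on the R channel (largest span, 227): t = (224 − 242) / (15 − 242) = -18/-227 = 0.079295.
Check on G: (92 − 82)/(207 − 82) = 0.08 ✓

0.08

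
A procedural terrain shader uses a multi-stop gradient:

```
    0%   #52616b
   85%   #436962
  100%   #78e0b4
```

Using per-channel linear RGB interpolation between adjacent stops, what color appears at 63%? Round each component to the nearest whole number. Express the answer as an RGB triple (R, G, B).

63% lies between the 0% and 85% stops, so the local fraction is t = (63 − 0)/(85 − 0) = 63/85 ≈ 0.7412.
#52616b → (82, 97, 107); #436962 → (67, 105, 98).
R = 82 + 0.7412 × (67 − 82) = 70.882 → 71
G = 97 + 0.7412 × (105 − 97) = 102.93 → 103
B = 107 + 0.7412 × (98 − 107) = 100.329 → 100

(71, 103, 100)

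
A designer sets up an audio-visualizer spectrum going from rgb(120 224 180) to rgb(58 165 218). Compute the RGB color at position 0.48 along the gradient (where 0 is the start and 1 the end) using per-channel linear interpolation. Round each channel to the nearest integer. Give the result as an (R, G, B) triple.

R = 120 + 0.48 × (58 − 120) = 120 + 0.48 × -62 = 90.24 → 90
G = 224 + 0.48 × (165 − 224) = 224 + 0.48 × -59 = 195.68 → 196
B = 180 + 0.48 × (218 − 180) = 180 + 0.48 × 38 = 198.24 → 198

(90, 196, 198)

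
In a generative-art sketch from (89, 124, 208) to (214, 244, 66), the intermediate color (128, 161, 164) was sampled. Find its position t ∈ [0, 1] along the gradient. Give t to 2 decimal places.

Invert the lerp on the B channel (largest span, 142): t = (164 − 208) / (66 − 208) = -44/-142 = 0.30986.
Check on R: (128 − 89)/(214 − 89) = 0.312 ✓

0.31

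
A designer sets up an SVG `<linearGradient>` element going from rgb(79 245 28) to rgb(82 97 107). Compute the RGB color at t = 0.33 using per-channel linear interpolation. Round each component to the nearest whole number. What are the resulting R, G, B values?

R = 79 + 0.33 × (82 − 79) = 79 + 0.33 × 3 = 79.99 → 80
G = 245 + 0.33 × (97 − 245) = 245 + 0.33 × -148 = 196.16 → 196
B = 28 + 0.33 × (107 − 28) = 28 + 0.33 × 79 = 54.07 → 54

(80, 196, 54)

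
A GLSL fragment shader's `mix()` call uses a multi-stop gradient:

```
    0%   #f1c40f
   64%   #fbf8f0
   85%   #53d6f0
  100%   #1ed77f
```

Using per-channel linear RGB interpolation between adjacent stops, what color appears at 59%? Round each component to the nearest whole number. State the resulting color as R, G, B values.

59% lies between the 0% and 64% stops, so the local fraction is t = (59 − 0)/(64 − 0) = 59/64 ≈ 0.9219.
#f1c40f → (241, 196, 15); #fbf8f0 → (251, 248, 240).
R = 241 + 0.9219 × (251 − 241) = 250.219 → 250
G = 196 + 0.9219 × (248 − 196) = 243.939 → 244
B = 15 + 0.9219 × (240 − 15) = 222.428 → 222

(250, 244, 222)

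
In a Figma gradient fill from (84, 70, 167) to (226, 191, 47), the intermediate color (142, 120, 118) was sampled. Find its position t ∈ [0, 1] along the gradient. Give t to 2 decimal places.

0.41

Invert the lerp on the R channel (largest span, 142): t = (142 − 84) / (226 − 84) = 58/142 = 0.40845.
Check on G: (120 − 70)/(191 − 70) = 0.4132 ✓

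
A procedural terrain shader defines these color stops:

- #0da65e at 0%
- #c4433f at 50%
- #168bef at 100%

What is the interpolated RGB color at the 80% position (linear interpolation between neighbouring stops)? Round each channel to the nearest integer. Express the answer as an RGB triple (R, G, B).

80% lies between the 50% and 100% stops, so the local fraction is t = (80 − 50)/(100 − 50) = 30/50 ≈ 0.6.
#c4433f → (196, 67, 63); #168bef → (22, 139, 239).
R = 196 + 0.6 × (22 − 196) = 91.6 → 92
G = 67 + 0.6 × (139 − 67) = 110.2 → 110
B = 63 + 0.6 × (239 − 63) = 168.6 → 169

(92, 110, 169)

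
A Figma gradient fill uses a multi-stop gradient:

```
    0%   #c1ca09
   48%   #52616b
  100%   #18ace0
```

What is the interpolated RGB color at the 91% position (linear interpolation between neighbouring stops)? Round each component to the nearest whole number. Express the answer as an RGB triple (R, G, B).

91% lies between the 48% and 100% stops, so the local fraction is t = (91 − 48)/(100 − 48) = 43/52 ≈ 0.8269.
#52616b → (82, 97, 107); #18ace0 → (24, 172, 224).
R = 82 + 0.8269 × (24 − 82) = 34.04 → 34
G = 97 + 0.8269 × (172 − 97) = 159.017 → 159
B = 107 + 0.8269 × (224 − 107) = 203.747 → 204

(34, 159, 204)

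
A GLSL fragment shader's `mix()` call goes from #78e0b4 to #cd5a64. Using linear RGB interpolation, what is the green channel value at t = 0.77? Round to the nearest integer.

121

G₁ = 224 (from #78e0b4), G₂ = 90 (from #cd5a64).
G = 224 + 0.77 × (90 − 224) = 120.82 → 121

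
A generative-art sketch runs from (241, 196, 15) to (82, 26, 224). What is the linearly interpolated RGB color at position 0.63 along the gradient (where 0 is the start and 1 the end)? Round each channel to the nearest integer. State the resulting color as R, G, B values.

(141, 89, 147)

R = 241 + 0.63 × (82 − 241) = 241 + 0.63 × -159 = 140.83 → 141
G = 196 + 0.63 × (26 − 196) = 196 + 0.63 × -170 = 88.9 → 89
B = 15 + 0.63 × (224 − 15) = 15 + 0.63 × 209 = 146.67 → 147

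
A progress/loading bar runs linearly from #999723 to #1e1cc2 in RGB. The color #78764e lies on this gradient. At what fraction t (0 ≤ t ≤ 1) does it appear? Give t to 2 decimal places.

Invert the lerp on the B channel (largest span, 159): t = (78 − 35) / (194 − 35) = 43/159 = 0.27044.
Check on R: (120 − 153)/(30 − 153) = 0.2683 ✓

0.27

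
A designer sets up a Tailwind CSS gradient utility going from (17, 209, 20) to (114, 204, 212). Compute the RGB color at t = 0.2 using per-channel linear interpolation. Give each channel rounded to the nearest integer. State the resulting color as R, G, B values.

(36, 208, 58)

R = 17 + 0.2 × (114 − 17) = 17 + 0.2 × 97 = 36.4 → 36
G = 209 + 0.2 × (204 − 209) = 209 + 0.2 × -5 = 208 → 208
B = 20 + 0.2 × (212 − 20) = 20 + 0.2 × 192 = 58.4 → 58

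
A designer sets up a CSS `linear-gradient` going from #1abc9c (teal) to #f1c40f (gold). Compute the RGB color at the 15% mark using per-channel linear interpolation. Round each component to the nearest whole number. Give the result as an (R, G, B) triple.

(58, 189, 135)

#1abc9c → (26, 188, 156); #f1c40f → (241, 196, 15).
15% corresponds to t = 0.15.
R = 26 + 0.15 × (241 − 26) = 26 + 0.15 × 215 = 58.25 → 58
G = 188 + 0.15 × (196 − 188) = 188 + 0.15 × 8 = 189.2 → 189
B = 156 + 0.15 × (15 − 156) = 156 + 0.15 × -141 = 134.85 → 135
So the blended color is (58, 189, 135), about #3abd87.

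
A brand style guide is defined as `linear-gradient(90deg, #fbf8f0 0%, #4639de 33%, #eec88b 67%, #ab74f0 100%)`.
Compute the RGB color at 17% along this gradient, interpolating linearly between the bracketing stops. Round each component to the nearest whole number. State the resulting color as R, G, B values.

(158, 150, 231)

17% lies between the 0% and 33% stops, so the local fraction is t = (17 − 0)/(33 − 0) = 17/33 ≈ 0.5152.
#fbf8f0 → (251, 248, 240); #4639de → (70, 57, 222).
R = 251 + 0.5152 × (70 − 251) = 157.749 → 158
G = 248 + 0.5152 × (57 − 248) = 149.597 → 150
B = 240 + 0.5152 × (222 − 240) = 230.726 → 231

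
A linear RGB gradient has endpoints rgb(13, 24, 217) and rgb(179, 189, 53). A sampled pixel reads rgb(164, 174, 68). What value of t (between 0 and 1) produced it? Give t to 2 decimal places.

Invert the lerp on the R channel (largest span, 166): t = (164 − 13) / (179 − 13) = 151/166 = 0.90964.
Check on G: (174 − 24)/(189 − 24) = 0.9091 ✓

0.91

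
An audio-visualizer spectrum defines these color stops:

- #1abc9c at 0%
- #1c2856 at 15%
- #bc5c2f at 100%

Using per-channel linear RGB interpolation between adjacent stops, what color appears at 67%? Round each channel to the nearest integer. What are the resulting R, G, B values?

67% lies between the 15% and 100% stops, so the local fraction is t = (67 − 15)/(100 − 15) = 52/85 ≈ 0.6118.
#1c2856 → (28, 40, 86); #bc5c2f → (188, 92, 47).
R = 28 + 0.6118 × (188 − 28) = 125.888 → 126
G = 40 + 0.6118 × (92 − 40) = 71.814 → 72
B = 86 + 0.6118 × (47 − 86) = 62.14 → 62

(126, 72, 62)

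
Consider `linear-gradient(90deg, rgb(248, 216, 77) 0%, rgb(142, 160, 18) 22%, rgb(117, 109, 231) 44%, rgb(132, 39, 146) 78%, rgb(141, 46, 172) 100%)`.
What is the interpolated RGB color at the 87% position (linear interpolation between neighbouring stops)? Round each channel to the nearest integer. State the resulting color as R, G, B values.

87% lies between the 78% and 100% stops, so the local fraction is t = (87 − 78)/(100 − 78) = 9/22 ≈ 0.4091.
R = 132 + 0.4091 × (141 − 132) = 135.682 → 136
G = 39 + 0.4091 × (46 − 39) = 41.864 → 42
B = 146 + 0.4091 × (172 − 146) = 156.637 → 157

(136, 42, 157)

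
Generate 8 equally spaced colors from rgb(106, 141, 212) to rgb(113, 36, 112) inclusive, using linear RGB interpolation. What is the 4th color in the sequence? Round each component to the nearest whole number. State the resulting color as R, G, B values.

With 8 swatches and endpoints inclusive, swatch 4 sits at t = (4 − 1)/(8 − 1) = 3/7 ≈ 0.4286.
R = 106 + 0.4286 × (113 − 106) = 109 → 109
G = 141 + 0.4286 × (36 − 141) = 95.997 → 96
B = 212 + 0.4286 × (112 − 212) = 169.14 → 169

(109, 96, 169)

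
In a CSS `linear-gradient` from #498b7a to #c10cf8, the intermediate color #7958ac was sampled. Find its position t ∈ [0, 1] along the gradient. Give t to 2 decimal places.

Invert the lerp on the G channel (largest span, 127): t = (88 − 139) / (12 − 139) = -51/-127 = 0.40157.
Check on R: (121 − 73)/(193 − 73) = 0.4 ✓

0.40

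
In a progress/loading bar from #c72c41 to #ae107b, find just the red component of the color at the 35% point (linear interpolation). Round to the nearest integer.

R₁ = 199 (from #c72c41), R₂ = 174 (from #ae107b).
R = 199 + 0.35 × (174 − 199) = 190.25 → 190

190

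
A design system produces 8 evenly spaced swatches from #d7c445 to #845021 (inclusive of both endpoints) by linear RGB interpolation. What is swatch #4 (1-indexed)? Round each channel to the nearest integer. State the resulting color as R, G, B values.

(179, 146, 54)

With 8 swatches and endpoints inclusive, swatch 4 sits at t = (4 − 1)/(8 − 1) = 3/7 ≈ 0.4286.
#d7c445 → (215, 196, 69); #845021 → (132, 80, 33).
R = 215 + 0.4286 × (132 − 215) = 179.426 → 179
G = 196 + 0.4286 × (80 − 196) = 146.282 → 146
B = 69 + 0.4286 × (33 − 69) = 53.57 → 54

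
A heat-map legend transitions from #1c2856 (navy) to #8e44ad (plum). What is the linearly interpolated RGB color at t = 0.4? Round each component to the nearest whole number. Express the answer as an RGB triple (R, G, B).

#1c2856 → (28, 40, 86); #8e44ad → (142, 68, 173).
R = 28 + 0.4 × (142 − 28) = 28 + 0.4 × 114 = 73.6 → 74
G = 40 + 0.4 × (68 − 40) = 40 + 0.4 × 28 = 51.2 → 51
B = 86 + 0.4 × (173 − 86) = 86 + 0.4 × 87 = 120.8 → 121

(74, 51, 121)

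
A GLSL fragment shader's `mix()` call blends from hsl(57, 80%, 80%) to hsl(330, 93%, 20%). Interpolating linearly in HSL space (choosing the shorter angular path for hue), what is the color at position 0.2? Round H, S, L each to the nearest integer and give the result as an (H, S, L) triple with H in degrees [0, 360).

Hue: 330 − 57 = 273°, but |273| > 180 so the shorter arc goes the other way: Δh = 273 − 360 = -87°.
H = 57 + 0.2 × (-87) = 39.6 → 40°
S = 80 + 0.2 × (93 − 80) = 82.6 → 83%
L = 80 + 0.2 × (20 − 80) = 68 → 68%

(40, 83, 68)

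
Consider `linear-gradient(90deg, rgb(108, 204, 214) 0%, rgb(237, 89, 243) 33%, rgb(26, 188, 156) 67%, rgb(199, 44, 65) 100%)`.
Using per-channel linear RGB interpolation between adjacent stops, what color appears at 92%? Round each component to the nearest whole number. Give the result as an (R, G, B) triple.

92% lies between the 67% and 100% stops, so the local fraction is t = (92 − 67)/(100 − 67) = 25/33 ≈ 0.7576.
R = 26 + 0.7576 × (199 − 26) = 157.065 → 157
G = 188 + 0.7576 × (44 − 188) = 78.906 → 79
B = 156 + 0.7576 × (65 − 156) = 87.058 → 87

(157, 79, 87)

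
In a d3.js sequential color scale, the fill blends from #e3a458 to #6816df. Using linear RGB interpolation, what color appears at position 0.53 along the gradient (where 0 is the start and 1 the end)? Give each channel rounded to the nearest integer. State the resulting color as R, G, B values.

#e3a458 → (227, 164, 88); #6816df → (104, 22, 223).
R = 227 + 0.53 × (104 − 227) = 227 + 0.53 × -123 = 161.81 → 162
G = 164 + 0.53 × (22 − 164) = 164 + 0.53 × -142 = 88.74 → 89
B = 88 + 0.53 × (223 − 88) = 88 + 0.53 × 135 = 159.55 → 160
So the blended color is (162, 89, 160), about #a259a0.

(162, 89, 160)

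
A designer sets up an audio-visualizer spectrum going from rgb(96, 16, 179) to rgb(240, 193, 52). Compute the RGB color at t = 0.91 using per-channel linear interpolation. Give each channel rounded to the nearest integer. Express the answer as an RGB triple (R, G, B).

(227, 177, 63)

R = 96 + 0.91 × (240 − 96) = 96 + 0.91 × 144 = 227.04 → 227
G = 16 + 0.91 × (193 − 16) = 16 + 0.91 × 177 = 177.07 → 177
B = 179 + 0.91 × (52 − 179) = 179 + 0.91 × -127 = 63.43 → 63
So the blended color is (227, 177, 63), about #e3b13f.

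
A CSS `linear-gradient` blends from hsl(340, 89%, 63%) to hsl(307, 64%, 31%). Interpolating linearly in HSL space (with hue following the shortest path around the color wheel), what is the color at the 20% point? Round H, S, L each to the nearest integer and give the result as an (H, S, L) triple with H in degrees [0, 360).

(333, 84, 57)

Hue arc: Δh = 307 − 340 = -33° (|Δh| ≤ 180, already the shorter path).
H = 340 + 0.2 × (-33) = 333.4 → 333°
S = 89 + 0.2 × (64 − 89) = 84 → 84%
L = 63 + 0.2 × (31 − 63) = 56.6 → 57%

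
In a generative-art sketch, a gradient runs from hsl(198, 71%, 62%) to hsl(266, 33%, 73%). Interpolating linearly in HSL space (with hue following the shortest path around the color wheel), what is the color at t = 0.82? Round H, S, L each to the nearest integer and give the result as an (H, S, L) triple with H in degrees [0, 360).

Hue arc: Δh = 266 − 198 = 68° (|Δh| ≤ 180, already the shorter path).
H = 198 + 0.82 × (68) = 253.76 → 254°
S = 71 + 0.82 × (33 − 71) = 39.84 → 40%
L = 62 + 0.82 × (73 − 62) = 71.02 → 71%

(254, 40, 71)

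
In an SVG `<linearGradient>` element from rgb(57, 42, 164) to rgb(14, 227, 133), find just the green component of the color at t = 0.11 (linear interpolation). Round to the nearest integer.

62

G = 42 + 0.11 × (227 − 42) = 62.35 → 62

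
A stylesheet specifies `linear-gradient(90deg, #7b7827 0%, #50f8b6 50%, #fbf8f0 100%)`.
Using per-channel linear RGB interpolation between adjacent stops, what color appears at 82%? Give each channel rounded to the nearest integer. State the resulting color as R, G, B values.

(189, 248, 219)

82% lies between the 50% and 100% stops, so the local fraction is t = (82 − 50)/(100 − 50) = 32/50 ≈ 0.64.
#50f8b6 → (80, 248, 182); #fbf8f0 → (251, 248, 240).
R = 80 + 0.64 × (251 − 80) = 189.44 → 189
G = 248 + 0.64 × (248 − 248) = 248 → 248
B = 182 + 0.64 × (240 − 182) = 219.12 → 219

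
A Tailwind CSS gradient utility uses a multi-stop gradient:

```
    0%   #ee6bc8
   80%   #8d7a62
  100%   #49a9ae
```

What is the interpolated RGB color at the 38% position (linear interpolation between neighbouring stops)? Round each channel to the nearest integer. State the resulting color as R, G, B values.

38% lies between the 0% and 80% stops, so the local fraction is t = (38 − 0)/(80 − 0) = 38/80 ≈ 0.475.
#ee6bc8 → (238, 107, 200); #8d7a62 → (141, 122, 98).
R = 238 + 0.475 × (141 − 238) = 191.925 → 192
G = 107 + 0.475 × (122 − 107) = 114.125 → 114
B = 200 + 0.475 × (98 − 200) = 151.55 → 152

(192, 114, 152)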